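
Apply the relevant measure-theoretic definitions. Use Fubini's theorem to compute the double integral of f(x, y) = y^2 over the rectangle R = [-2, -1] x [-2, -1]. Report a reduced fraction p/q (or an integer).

f(x, y) is a tensor product of a function of x and a function of y, and both factors are bounded continuous (hence Lebesgue integrable) on the rectangle, so Fubini's theorem applies:
  integral_R f d(m x m) = (integral_a1^b1 1 dx) * (integral_a2^b2 y^2 dy).
Inner integral in x: integral_{-2}^{-1} 1 dx = ((-1)^1 - (-2)^1)/1
  = 1.
Inner integral in y: integral_{-2}^{-1} y^2 dy = ((-1)^3 - (-2)^3)/3
  = 7/3.
Product: (1) * (7/3) = 7/3.

7/3


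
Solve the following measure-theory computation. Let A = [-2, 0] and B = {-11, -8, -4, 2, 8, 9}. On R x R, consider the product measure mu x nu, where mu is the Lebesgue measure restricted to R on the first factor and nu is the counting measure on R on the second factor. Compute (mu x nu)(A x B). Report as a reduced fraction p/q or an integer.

For a measurable rectangle A x B, the product measure satisfies
  (mu x nu)(A x B) = mu(A) * nu(B).
  mu(A) = 2.
  nu(B) = 6.
  (mu x nu)(A x B) = 2 * 6 = 12.

12


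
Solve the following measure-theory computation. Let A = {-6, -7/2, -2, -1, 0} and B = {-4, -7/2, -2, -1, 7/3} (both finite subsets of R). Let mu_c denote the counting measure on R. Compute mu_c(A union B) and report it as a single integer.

Counting measure on a finite set equals cardinality. By inclusion-exclusion, |A union B| = |A| + |B| - |A cap B|.
|A| = 5, |B| = 5, |A cap B| = 3.
So mu_c(A union B) = 5 + 5 - 3 = 7.

7


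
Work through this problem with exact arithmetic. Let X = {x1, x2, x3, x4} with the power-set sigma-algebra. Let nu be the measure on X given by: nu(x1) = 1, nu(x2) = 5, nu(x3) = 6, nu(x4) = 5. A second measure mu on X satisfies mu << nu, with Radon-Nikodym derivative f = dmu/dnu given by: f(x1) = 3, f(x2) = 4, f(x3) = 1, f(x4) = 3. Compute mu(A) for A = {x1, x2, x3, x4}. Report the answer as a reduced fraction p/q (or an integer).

By the defining property of the Radon-Nikodym derivative, for every measurable set A,
  mu(A) = integral_A f dnu.
Since nu is a discrete measure concentrated on the atoms of X, the integral over A reduces to the sum
  mu(A) = sum_{x in A} f(x) * nu({x}).
Computing each term:
  x1: f(x1) * nu(x1) = 3 * 1 = 3.
  x2: f(x2) * nu(x2) = 4 * 5 = 20.
  x3: f(x3) * nu(x3) = 1 * 6 = 6.
  x4: f(x4) * nu(x4) = 3 * 5 = 15.
Summing: mu(A) = 3 + 20 + 6 + 15 = 44.

44


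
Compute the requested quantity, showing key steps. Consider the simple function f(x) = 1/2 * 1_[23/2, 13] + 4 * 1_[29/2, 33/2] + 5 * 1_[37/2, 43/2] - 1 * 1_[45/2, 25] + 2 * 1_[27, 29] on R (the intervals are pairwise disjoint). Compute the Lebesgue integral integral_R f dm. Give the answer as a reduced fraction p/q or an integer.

For a simple function f = sum_i c_i * 1_{A_i} with disjoint A_i,
  integral f dm = sum_i c_i * m(A_i).
Lengths of the A_i:
  m(A_1) = 13 - 23/2 = 3/2.
  m(A_2) = 33/2 - 29/2 = 2.
  m(A_3) = 43/2 - 37/2 = 3.
  m(A_4) = 25 - 45/2 = 5/2.
  m(A_5) = 29 - 27 = 2.
Contributions c_i * m(A_i):
  (1/2) * (3/2) = 3/4.
  (4) * (2) = 8.
  (5) * (3) = 15.
  (-1) * (5/2) = -5/2.
  (2) * (2) = 4.
Total: 3/4 + 8 + 15 - 5/2 + 4 = 101/4.

101/4


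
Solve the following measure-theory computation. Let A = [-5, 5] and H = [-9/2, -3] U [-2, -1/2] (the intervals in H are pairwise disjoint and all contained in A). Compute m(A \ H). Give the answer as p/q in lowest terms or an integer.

The ambient interval has length m(A) = 5 - (-5) = 10.
Since the holes are disjoint and sit inside A, by finite additivity
  m(H) = sum_i (b_i - a_i), and m(A \ H) = m(A) - m(H).
Computing the hole measures:
  m(H_1) = -3 - (-9/2) = 3/2.
  m(H_2) = -1/2 - (-2) = 3/2.
Summed: m(H) = 3/2 + 3/2 = 3.
So m(A \ H) = 10 - 3 = 7.

7


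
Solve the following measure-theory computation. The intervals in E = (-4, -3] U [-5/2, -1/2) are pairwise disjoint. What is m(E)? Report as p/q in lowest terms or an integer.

For pairwise disjoint intervals, m(union_i I_i) = sum_i m(I_i),
and m is invariant under swapping open/closed endpoints (single points have measure 0).
So m(E) = sum_i (b_i - a_i).
  I_1 has length -3 - (-4) = 1.
  I_2 has length -1/2 - (-5/2) = 2.
Summing:
  m(E) = 1 + 2 = 3.

3


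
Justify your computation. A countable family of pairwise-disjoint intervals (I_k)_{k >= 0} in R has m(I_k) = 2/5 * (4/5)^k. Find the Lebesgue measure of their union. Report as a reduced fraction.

By countable additivity of the Lebesgue measure on pairwise disjoint measurable sets,
  m(union_{k >= 0} I_k) = sum_{k >= 0} m(I_k) = sum_{k >= 0} a * r^k,
  with a = 2/5 and r = 4/5.
Since 0 < r = 4/5 < 1, the geometric series converges:
  sum_{k >= 0} a * r^k = a / (1 - r).
  = 2/5 / (1 - 4/5)
  = 2/5 / (1/5)
  = 2.

2


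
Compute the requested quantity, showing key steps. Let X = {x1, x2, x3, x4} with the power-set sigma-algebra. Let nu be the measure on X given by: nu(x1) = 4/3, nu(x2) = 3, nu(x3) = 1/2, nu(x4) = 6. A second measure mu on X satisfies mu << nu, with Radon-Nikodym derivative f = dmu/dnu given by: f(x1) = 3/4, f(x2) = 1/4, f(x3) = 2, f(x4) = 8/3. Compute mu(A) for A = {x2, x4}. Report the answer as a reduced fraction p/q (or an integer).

By the defining property of the Radon-Nikodym derivative, for every measurable set A,
  mu(A) = integral_A f dnu.
Since nu is a discrete measure concentrated on the atoms of X, the integral over A reduces to the sum
  mu(A) = sum_{x in A} f(x) * nu({x}).
Computing each term:
  x2: f(x2) * nu(x2) = 1/4 * 3 = 3/4.
  x4: f(x4) * nu(x4) = 8/3 * 6 = 16.
Summing: mu(A) = 3/4 + 16 = 67/4.

67/4


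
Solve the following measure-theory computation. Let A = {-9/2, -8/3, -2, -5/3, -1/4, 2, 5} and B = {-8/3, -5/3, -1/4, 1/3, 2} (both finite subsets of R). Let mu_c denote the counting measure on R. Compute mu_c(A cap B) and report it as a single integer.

Counting measure on a finite set equals cardinality. mu_c(A cap B) = |A cap B| (elements appearing in both).
Enumerating the elements of A that also lie in B gives 4 element(s).
So mu_c(A cap B) = 4.

4


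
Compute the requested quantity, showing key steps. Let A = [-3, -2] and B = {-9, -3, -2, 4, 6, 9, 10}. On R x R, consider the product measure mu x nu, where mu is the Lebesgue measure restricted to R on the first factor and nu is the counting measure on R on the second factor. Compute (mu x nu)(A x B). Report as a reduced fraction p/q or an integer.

For a measurable rectangle A x B, the product measure satisfies
  (mu x nu)(A x B) = mu(A) * nu(B).
  mu(A) = 1.
  nu(B) = 7.
  (mu x nu)(A x B) = 1 * 7 = 7.

7


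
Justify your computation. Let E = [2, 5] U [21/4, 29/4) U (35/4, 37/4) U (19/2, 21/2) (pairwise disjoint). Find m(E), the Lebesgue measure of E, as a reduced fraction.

For pairwise disjoint intervals, m(union_i I_i) = sum_i m(I_i),
and m is invariant under swapping open/closed endpoints (single points have measure 0).
So m(E) = sum_i (b_i - a_i).
  I_1 has length 5 - 2 = 3.
  I_2 has length 29/4 - 21/4 = 2.
  I_3 has length 37/4 - 35/4 = 1/2.
  I_4 has length 21/2 - 19/2 = 1.
Summing:
  m(E) = 3 + 2 + 1/2 + 1 = 13/2.

13/2


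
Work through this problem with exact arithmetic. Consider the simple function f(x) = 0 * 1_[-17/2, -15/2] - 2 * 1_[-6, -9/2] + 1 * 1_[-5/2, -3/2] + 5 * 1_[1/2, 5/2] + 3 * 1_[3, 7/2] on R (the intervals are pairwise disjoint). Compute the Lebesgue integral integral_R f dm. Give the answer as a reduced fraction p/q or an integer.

For a simple function f = sum_i c_i * 1_{A_i} with disjoint A_i,
  integral f dm = sum_i c_i * m(A_i).
Lengths of the A_i:
  m(A_1) = -15/2 - (-17/2) = 1.
  m(A_2) = -9/2 - (-6) = 3/2.
  m(A_3) = -3/2 - (-5/2) = 1.
  m(A_4) = 5/2 - 1/2 = 2.
  m(A_5) = 7/2 - 3 = 1/2.
Contributions c_i * m(A_i):
  (0) * (1) = 0.
  (-2) * (3/2) = -3.
  (1) * (1) = 1.
  (5) * (2) = 10.
  (3) * (1/2) = 3/2.
Total: 0 - 3 + 1 + 10 + 3/2 = 19/2.

19/2


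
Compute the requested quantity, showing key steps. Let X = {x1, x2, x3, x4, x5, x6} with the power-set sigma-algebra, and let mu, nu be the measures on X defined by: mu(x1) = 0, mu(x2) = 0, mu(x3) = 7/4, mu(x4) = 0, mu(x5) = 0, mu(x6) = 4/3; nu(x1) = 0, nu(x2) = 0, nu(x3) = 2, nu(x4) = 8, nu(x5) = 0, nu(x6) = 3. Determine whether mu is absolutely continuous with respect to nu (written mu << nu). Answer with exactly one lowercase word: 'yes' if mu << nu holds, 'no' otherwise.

mu << nu means: every nu-null measurable set is also mu-null; equivalently, for every atom x, if nu({x}) = 0 then mu({x}) = 0.
Checking each atom:
  x1: nu = 0, mu = 0 -> consistent with mu << nu.
  x2: nu = 0, mu = 0 -> consistent with mu << nu.
  x3: nu = 2 > 0 -> no constraint.
  x4: nu = 8 > 0 -> no constraint.
  x5: nu = 0, mu = 0 -> consistent with mu << nu.
  x6: nu = 3 > 0 -> no constraint.
No atom violates the condition. Therefore mu << nu.

yes


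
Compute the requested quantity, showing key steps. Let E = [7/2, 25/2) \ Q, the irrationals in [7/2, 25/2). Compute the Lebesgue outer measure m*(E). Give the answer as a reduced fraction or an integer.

The interval I = [7/2, 25/2) has m(I) = 25/2 - 7/2 = 9 (endpoints are measure-zero, so open/closed/half-open agree). Write I = (I cap Q) u (I \ Q). The rationals in I are countable, so m*(I cap Q) = 0 (cover each rational by intervals whose total length is arbitrarily small). By countable subadditivity m*(I) <= m*(I cap Q) + m*(I \ Q), hence m*(I \ Q) >= m(I) = 9. The reverse inequality m*(I \ Q) <= m*(I) = 9 is trivial since (I \ Q) is a subset of I. Therefore m*(I \ Q) = 9.

9


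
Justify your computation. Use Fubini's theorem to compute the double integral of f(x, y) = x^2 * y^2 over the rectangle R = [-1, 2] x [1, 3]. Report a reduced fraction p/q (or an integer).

f(x, y) is a tensor product of a function of x and a function of y, and both factors are bounded continuous (hence Lebesgue integrable) on the rectangle, so Fubini's theorem applies:
  integral_R f d(m x m) = (integral_a1^b1 x^2 dx) * (integral_a2^b2 y^2 dy).
Inner integral in x: integral_{-1}^{2} x^2 dx = (2^3 - (-1)^3)/3
  = 3.
Inner integral in y: integral_{1}^{3} y^2 dy = (3^3 - 1^3)/3
  = 26/3.
Product: (3) * (26/3) = 26.

26


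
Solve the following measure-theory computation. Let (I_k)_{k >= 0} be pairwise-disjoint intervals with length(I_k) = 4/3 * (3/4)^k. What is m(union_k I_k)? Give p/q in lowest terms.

By countable additivity of the Lebesgue measure on pairwise disjoint measurable sets,
  m(union_{k >= 0} I_k) = sum_{k >= 0} m(I_k) = sum_{k >= 0} a * r^k,
  with a = 4/3 and r = 3/4.
Since 0 < r = 3/4 < 1, the geometric series converges:
  sum_{k >= 0} a * r^k = a / (1 - r).
  = 4/3 / (1 - 3/4)
  = 4/3 / (1/4)
  = 16/3.

16/3


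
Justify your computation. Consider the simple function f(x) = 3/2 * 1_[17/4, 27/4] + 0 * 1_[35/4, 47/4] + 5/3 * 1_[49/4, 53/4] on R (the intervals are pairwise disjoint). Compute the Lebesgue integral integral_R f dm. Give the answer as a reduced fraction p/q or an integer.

For a simple function f = sum_i c_i * 1_{A_i} with disjoint A_i,
  integral f dm = sum_i c_i * m(A_i).
Lengths of the A_i:
  m(A_1) = 27/4 - 17/4 = 5/2.
  m(A_2) = 47/4 - 35/4 = 3.
  m(A_3) = 53/4 - 49/4 = 1.
Contributions c_i * m(A_i):
  (3/2) * (5/2) = 15/4.
  (0) * (3) = 0.
  (5/3) * (1) = 5/3.
Total: 15/4 + 0 + 5/3 = 65/12.

65/12


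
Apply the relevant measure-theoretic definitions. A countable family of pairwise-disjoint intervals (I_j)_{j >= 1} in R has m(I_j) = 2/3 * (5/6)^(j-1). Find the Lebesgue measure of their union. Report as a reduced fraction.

By countable additivity of the Lebesgue measure on pairwise disjoint measurable sets,
  m(union_{j >= 1} I_j) = sum_{j >= 1} m(I_j) = sum_{j >= 1} a * r^(j-1),
  with a = 2/3 and r = 5/6.
Since 0 < r = 5/6 < 1, the geometric series converges:
  sum_{j >= 1} a * r^(j-1) = a / (1 - r).
  = 2/3 / (1 - 5/6)
  = 2/3 / (1/6)
  = 4.

4


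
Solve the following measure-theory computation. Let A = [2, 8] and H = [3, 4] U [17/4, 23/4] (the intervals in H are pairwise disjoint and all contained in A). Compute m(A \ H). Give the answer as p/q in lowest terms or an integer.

The ambient interval has length m(A) = 8 - 2 = 6.
Since the holes are disjoint and sit inside A, by finite additivity
  m(H) = sum_i (b_i - a_i), and m(A \ H) = m(A) - m(H).
Computing the hole measures:
  m(H_1) = 4 - 3 = 1.
  m(H_2) = 23/4 - 17/4 = 3/2.
Summed: m(H) = 1 + 3/2 = 5/2.
So m(A \ H) = 6 - 5/2 = 7/2.

7/2


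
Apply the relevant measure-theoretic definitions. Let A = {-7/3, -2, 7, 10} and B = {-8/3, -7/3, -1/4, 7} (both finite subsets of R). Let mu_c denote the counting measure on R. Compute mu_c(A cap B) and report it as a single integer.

Counting measure on a finite set equals cardinality. mu_c(A cap B) = |A cap B| (elements appearing in both).
Enumerating the elements of A that also lie in B gives 2 element(s).
So mu_c(A cap B) = 2.

2


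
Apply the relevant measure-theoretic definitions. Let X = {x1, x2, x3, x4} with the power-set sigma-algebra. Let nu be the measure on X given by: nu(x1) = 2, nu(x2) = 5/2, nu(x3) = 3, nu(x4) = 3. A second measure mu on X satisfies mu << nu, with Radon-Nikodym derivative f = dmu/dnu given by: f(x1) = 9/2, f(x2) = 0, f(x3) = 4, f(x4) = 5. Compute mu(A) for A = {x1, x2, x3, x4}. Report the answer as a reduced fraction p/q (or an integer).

By the defining property of the Radon-Nikodym derivative, for every measurable set A,
  mu(A) = integral_A f dnu.
Since nu is a discrete measure concentrated on the atoms of X, the integral over A reduces to the sum
  mu(A) = sum_{x in A} f(x) * nu({x}).
Computing each term:
  x1: f(x1) * nu(x1) = 9/2 * 2 = 9.
  x2: f(x2) * nu(x2) = 0 * 5/2 = 0.
  x3: f(x3) * nu(x3) = 4 * 3 = 12.
  x4: f(x4) * nu(x4) = 5 * 3 = 15.
Summing: mu(A) = 9 + 0 + 12 + 15 = 36.

36


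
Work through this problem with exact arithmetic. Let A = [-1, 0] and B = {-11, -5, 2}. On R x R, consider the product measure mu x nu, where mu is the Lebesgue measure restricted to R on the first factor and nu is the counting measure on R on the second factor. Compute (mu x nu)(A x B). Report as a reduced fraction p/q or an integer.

For a measurable rectangle A x B, the product measure satisfies
  (mu x nu)(A x B) = mu(A) * nu(B).
  mu(A) = 1.
  nu(B) = 3.
  (mu x nu)(A x B) = 1 * 3 = 3.

3


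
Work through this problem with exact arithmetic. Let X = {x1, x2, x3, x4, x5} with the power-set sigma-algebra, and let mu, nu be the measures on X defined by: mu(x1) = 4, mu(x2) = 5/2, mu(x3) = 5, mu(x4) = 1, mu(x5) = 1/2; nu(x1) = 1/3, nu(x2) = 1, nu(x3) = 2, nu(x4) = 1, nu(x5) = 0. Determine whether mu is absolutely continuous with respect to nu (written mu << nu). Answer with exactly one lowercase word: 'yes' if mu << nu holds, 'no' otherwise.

mu << nu means: every nu-null measurable set is also mu-null; equivalently, for every atom x, if nu({x}) = 0 then mu({x}) = 0.
Checking each atom:
  x1: nu = 1/3 > 0 -> no constraint.
  x2: nu = 1 > 0 -> no constraint.
  x3: nu = 2 > 0 -> no constraint.
  x4: nu = 1 > 0 -> no constraint.
  x5: nu = 0, mu = 1/2 > 0 -> violates mu << nu.
The atom(s) x5 violate the condition (nu = 0 but mu > 0). Therefore mu is NOT absolutely continuous w.r.t. nu.

no


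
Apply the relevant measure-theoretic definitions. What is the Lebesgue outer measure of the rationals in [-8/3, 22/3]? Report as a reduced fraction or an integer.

E = Q cap [-8/3, 22/3] is a subset of Q, which is countable. Enumerate Q = {q_1, q_2, ...}; for any eps > 0, cover q_k by the open interval (q_k - eps/2^(k+1), q_k + eps/2^(k+1)), of length eps/2^k. The total cover length is sum_{k>=1} eps/2^k = eps. Hence m*(E) <= m*(Q) <= eps for every eps > 0, and since outer measure is non-negative, m*(E) = 0.

0


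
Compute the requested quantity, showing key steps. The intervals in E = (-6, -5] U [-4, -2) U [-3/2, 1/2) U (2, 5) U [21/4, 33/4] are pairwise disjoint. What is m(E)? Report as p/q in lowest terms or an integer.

For pairwise disjoint intervals, m(union_i I_i) = sum_i m(I_i),
and m is invariant under swapping open/closed endpoints (single points have measure 0).
So m(E) = sum_i (b_i - a_i).
  I_1 has length -5 - (-6) = 1.
  I_2 has length -2 - (-4) = 2.
  I_3 has length 1/2 - (-3/2) = 2.
  I_4 has length 5 - 2 = 3.
  I_5 has length 33/4 - 21/4 = 3.
Summing:
  m(E) = 1 + 2 + 2 + 3 + 3 = 11.

11


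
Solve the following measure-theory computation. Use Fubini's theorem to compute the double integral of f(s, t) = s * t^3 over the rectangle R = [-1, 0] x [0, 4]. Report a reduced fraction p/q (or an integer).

f(s, t) is a tensor product of a function of s and a function of t, and both factors are bounded continuous (hence Lebesgue integrable) on the rectangle, so Fubini's theorem applies:
  integral_R f d(m x m) = (integral_a1^b1 s ds) * (integral_a2^b2 t^3 dt).
Inner integral in s: integral_{-1}^{0} s ds = (0^2 - (-1)^2)/2
  = -1/2.
Inner integral in t: integral_{0}^{4} t^3 dt = (4^4 - 0^4)/4
  = 64.
Product: (-1/2) * (64) = -32.

-32


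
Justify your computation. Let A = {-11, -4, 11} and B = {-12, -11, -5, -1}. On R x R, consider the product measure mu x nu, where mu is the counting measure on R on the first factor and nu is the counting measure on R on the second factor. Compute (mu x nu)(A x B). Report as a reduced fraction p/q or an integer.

For a measurable rectangle A x B, the product measure satisfies
  (mu x nu)(A x B) = mu(A) * nu(B).
  mu(A) = 3.
  nu(B) = 4.
  (mu x nu)(A x B) = 3 * 4 = 12.

12


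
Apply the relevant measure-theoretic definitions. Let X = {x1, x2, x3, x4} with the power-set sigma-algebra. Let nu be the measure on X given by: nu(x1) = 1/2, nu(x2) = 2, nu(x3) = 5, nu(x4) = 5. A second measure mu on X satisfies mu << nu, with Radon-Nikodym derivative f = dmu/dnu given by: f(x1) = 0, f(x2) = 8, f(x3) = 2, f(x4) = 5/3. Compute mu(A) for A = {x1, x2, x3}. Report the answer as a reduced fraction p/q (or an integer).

By the defining property of the Radon-Nikodym derivative, for every measurable set A,
  mu(A) = integral_A f dnu.
Since nu is a discrete measure concentrated on the atoms of X, the integral over A reduces to the sum
  mu(A) = sum_{x in A} f(x) * nu({x}).
Computing each term:
  x1: f(x1) * nu(x1) = 0 * 1/2 = 0.
  x2: f(x2) * nu(x2) = 8 * 2 = 16.
  x3: f(x3) * nu(x3) = 2 * 5 = 10.
Summing: mu(A) = 0 + 16 + 10 = 26.

26


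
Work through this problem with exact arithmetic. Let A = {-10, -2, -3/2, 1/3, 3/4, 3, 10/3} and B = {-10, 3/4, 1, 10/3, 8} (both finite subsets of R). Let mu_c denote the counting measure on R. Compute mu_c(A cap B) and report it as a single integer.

Counting measure on a finite set equals cardinality. mu_c(A cap B) = |A cap B| (elements appearing in both).
Enumerating the elements of A that also lie in B gives 3 element(s).
So mu_c(A cap B) = 3.

3


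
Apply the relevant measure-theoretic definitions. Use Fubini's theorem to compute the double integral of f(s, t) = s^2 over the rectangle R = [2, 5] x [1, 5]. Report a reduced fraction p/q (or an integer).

f(s, t) is a tensor product of a function of s and a function of t, and both factors are bounded continuous (hence Lebesgue integrable) on the rectangle, so Fubini's theorem applies:
  integral_R f d(m x m) = (integral_a1^b1 s^2 ds) * (integral_a2^b2 1 dt).
Inner integral in s: integral_{2}^{5} s^2 ds = (5^3 - 2^3)/3
  = 39.
Inner integral in t: integral_{1}^{5} 1 dt = (5^1 - 1^1)/1
  = 4.
Product: (39) * (4) = 156.

156


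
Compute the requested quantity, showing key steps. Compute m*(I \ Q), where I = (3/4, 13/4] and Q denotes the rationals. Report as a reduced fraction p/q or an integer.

The interval I = (3/4, 13/4] has m(I) = 13/4 - 3/4 = 5/2 (endpoints are measure-zero, so open/closed/half-open agree). Write I = (I cap Q) u (I \ Q). The rationals in I are countable, so m*(I cap Q) = 0 (cover each rational by intervals whose total length is arbitrarily small). By countable subadditivity m*(I) <= m*(I cap Q) + m*(I \ Q), hence m*(I \ Q) >= m(I) = 5/2. The reverse inequality m*(I \ Q) <= m*(I) = 5/2 is trivial since (I \ Q) is a subset of I. Therefore m*(I \ Q) = 5/2.

5/2


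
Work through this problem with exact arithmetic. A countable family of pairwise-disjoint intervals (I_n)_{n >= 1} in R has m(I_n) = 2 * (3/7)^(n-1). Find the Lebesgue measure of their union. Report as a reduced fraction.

By countable additivity of the Lebesgue measure on pairwise disjoint measurable sets,
  m(union_{n >= 1} I_n) = sum_{n >= 1} m(I_n) = sum_{n >= 1} a * r^(n-1),
  with a = 2 and r = 3/7.
Since 0 < r = 3/7 < 1, the geometric series converges:
  sum_{n >= 1} a * r^(n-1) = a / (1 - r).
  = 2 / (1 - 3/7)
  = 2 / (4/7)
  = 7/2.

7/2


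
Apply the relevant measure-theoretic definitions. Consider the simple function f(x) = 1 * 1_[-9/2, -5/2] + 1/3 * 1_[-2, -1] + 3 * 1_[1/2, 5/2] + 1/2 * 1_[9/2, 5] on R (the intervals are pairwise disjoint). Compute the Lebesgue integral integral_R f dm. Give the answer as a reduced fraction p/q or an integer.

For a simple function f = sum_i c_i * 1_{A_i} with disjoint A_i,
  integral f dm = sum_i c_i * m(A_i).
Lengths of the A_i:
  m(A_1) = -5/2 - (-9/2) = 2.
  m(A_2) = -1 - (-2) = 1.
  m(A_3) = 5/2 - 1/2 = 2.
  m(A_4) = 5 - 9/2 = 1/2.
Contributions c_i * m(A_i):
  (1) * (2) = 2.
  (1/3) * (1) = 1/3.
  (3) * (2) = 6.
  (1/2) * (1/2) = 1/4.
Total: 2 + 1/3 + 6 + 1/4 = 103/12.

103/12


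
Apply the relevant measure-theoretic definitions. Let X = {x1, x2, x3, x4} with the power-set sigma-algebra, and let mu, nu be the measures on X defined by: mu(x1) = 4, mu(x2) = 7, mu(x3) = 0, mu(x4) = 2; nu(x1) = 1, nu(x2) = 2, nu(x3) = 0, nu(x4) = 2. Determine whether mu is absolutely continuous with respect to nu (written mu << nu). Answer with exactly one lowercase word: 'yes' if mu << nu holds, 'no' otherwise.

mu << nu means: every nu-null measurable set is also mu-null; equivalently, for every atom x, if nu({x}) = 0 then mu({x}) = 0.
Checking each atom:
  x1: nu = 1 > 0 -> no constraint.
  x2: nu = 2 > 0 -> no constraint.
  x3: nu = 0, mu = 0 -> consistent with mu << nu.
  x4: nu = 2 > 0 -> no constraint.
No atom violates the condition. Therefore mu << nu.

yes


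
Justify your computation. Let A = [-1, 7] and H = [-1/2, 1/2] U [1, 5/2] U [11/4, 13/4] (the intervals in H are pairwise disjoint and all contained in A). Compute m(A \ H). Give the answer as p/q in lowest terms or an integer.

The ambient interval has length m(A) = 7 - (-1) = 8.
Since the holes are disjoint and sit inside A, by finite additivity
  m(H) = sum_i (b_i - a_i), and m(A \ H) = m(A) - m(H).
Computing the hole measures:
  m(H_1) = 1/2 - (-1/2) = 1.
  m(H_2) = 5/2 - 1 = 3/2.
  m(H_3) = 13/4 - 11/4 = 1/2.
Summed: m(H) = 1 + 3/2 + 1/2 = 3.
So m(A \ H) = 8 - 3 = 5.

5


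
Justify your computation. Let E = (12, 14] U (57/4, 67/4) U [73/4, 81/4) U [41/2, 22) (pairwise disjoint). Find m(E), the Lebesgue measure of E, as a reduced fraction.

For pairwise disjoint intervals, m(union_i I_i) = sum_i m(I_i),
and m is invariant under swapping open/closed endpoints (single points have measure 0).
So m(E) = sum_i (b_i - a_i).
  I_1 has length 14 - 12 = 2.
  I_2 has length 67/4 - 57/4 = 5/2.
  I_3 has length 81/4 - 73/4 = 2.
  I_4 has length 22 - 41/2 = 3/2.
Summing:
  m(E) = 2 + 5/2 + 2 + 3/2 = 8.

8


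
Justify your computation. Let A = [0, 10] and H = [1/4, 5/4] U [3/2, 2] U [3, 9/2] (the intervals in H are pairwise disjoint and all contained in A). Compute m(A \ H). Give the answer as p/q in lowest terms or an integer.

The ambient interval has length m(A) = 10 - 0 = 10.
Since the holes are disjoint and sit inside A, by finite additivity
  m(H) = sum_i (b_i - a_i), and m(A \ H) = m(A) - m(H).
Computing the hole measures:
  m(H_1) = 5/4 - 1/4 = 1.
  m(H_2) = 2 - 3/2 = 1/2.
  m(H_3) = 9/2 - 3 = 3/2.
Summed: m(H) = 1 + 1/2 + 3/2 = 3.
So m(A \ H) = 10 - 3 = 7.

7


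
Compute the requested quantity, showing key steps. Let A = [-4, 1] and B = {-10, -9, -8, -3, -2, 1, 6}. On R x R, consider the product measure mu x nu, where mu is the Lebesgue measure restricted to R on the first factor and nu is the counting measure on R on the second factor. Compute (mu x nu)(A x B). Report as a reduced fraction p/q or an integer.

For a measurable rectangle A x B, the product measure satisfies
  (mu x nu)(A x B) = mu(A) * nu(B).
  mu(A) = 5.
  nu(B) = 7.
  (mu x nu)(A x B) = 5 * 7 = 35.

35


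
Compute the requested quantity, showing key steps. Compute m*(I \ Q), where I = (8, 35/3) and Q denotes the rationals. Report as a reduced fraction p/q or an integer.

The interval I = (8, 35/3) has m(I) = 35/3 - 8 = 11/3 (endpoints are measure-zero, so open/closed/half-open agree). Write I = (I cap Q) u (I \ Q). The rationals in I are countable, so m*(I cap Q) = 0 (cover each rational by intervals whose total length is arbitrarily small). By countable subadditivity m*(I) <= m*(I cap Q) + m*(I \ Q), hence m*(I \ Q) >= m(I) = 11/3. The reverse inequality m*(I \ Q) <= m*(I) = 11/3 is trivial since (I \ Q) is a subset of I. Therefore m*(I \ Q) = 11/3.

11/3


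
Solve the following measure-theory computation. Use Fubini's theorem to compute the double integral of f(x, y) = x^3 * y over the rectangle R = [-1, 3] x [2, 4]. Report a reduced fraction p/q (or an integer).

f(x, y) is a tensor product of a function of x and a function of y, and both factors are bounded continuous (hence Lebesgue integrable) on the rectangle, so Fubini's theorem applies:
  integral_R f d(m x m) = (integral_a1^b1 x^3 dx) * (integral_a2^b2 y dy).
Inner integral in x: integral_{-1}^{3} x^3 dx = (3^4 - (-1)^4)/4
  = 20.
Inner integral in y: integral_{2}^{4} y dy = (4^2 - 2^2)/2
  = 6.
Product: (20) * (6) = 120.

120


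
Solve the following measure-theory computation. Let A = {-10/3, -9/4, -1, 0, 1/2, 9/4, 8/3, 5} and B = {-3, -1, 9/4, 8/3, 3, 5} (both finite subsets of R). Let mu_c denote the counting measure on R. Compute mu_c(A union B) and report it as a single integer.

Counting measure on a finite set equals cardinality. By inclusion-exclusion, |A union B| = |A| + |B| - |A cap B|.
|A| = 8, |B| = 6, |A cap B| = 4.
So mu_c(A union B) = 8 + 6 - 4 = 10.

10


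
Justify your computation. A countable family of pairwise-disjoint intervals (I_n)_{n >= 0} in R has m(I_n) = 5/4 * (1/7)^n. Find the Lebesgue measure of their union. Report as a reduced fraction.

By countable additivity of the Lebesgue measure on pairwise disjoint measurable sets,
  m(union_{n >= 0} I_n) = sum_{n >= 0} m(I_n) = sum_{n >= 0} a * r^n,
  with a = 5/4 and r = 1/7.
Since 0 < r = 1/7 < 1, the geometric series converges:
  sum_{n >= 0} a * r^n = a / (1 - r).
  = 5/4 / (1 - 1/7)
  = 5/4 / (6/7)
  = 35/24.

35/24


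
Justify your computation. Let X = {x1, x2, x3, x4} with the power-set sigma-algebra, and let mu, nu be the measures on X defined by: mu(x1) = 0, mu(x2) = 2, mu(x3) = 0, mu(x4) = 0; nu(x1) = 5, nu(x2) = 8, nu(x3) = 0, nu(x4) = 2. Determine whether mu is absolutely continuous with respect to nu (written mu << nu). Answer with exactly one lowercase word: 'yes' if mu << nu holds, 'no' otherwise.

mu << nu means: every nu-null measurable set is also mu-null; equivalently, for every atom x, if nu({x}) = 0 then mu({x}) = 0.
Checking each atom:
  x1: nu = 5 > 0 -> no constraint.
  x2: nu = 8 > 0 -> no constraint.
  x3: nu = 0, mu = 0 -> consistent with mu << nu.
  x4: nu = 2 > 0 -> no constraint.
No atom violates the condition. Therefore mu << nu.

yes


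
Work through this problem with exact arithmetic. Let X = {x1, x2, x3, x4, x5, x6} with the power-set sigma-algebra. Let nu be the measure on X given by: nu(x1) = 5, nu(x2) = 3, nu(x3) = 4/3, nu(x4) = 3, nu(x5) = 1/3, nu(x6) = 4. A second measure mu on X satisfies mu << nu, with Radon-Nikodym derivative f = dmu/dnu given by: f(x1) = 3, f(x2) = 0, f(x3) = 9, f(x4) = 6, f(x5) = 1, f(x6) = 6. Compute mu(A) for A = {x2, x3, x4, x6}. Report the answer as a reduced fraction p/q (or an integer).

By the defining property of the Radon-Nikodym derivative, for every measurable set A,
  mu(A) = integral_A f dnu.
Since nu is a discrete measure concentrated on the atoms of X, the integral over A reduces to the sum
  mu(A) = sum_{x in A} f(x) * nu({x}).
Computing each term:
  x2: f(x2) * nu(x2) = 0 * 3 = 0.
  x3: f(x3) * nu(x3) = 9 * 4/3 = 12.
  x4: f(x4) * nu(x4) = 6 * 3 = 18.
  x6: f(x6) * nu(x6) = 6 * 4 = 24.
Summing: mu(A) = 0 + 12 + 18 + 24 = 54.

54


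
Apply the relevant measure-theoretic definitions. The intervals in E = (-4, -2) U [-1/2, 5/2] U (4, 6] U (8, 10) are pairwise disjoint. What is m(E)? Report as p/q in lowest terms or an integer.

For pairwise disjoint intervals, m(union_i I_i) = sum_i m(I_i),
and m is invariant under swapping open/closed endpoints (single points have measure 0).
So m(E) = sum_i (b_i - a_i).
  I_1 has length -2 - (-4) = 2.
  I_2 has length 5/2 - (-1/2) = 3.
  I_3 has length 6 - 4 = 2.
  I_4 has length 10 - 8 = 2.
Summing:
  m(E) = 2 + 3 + 2 + 2 = 9.

9


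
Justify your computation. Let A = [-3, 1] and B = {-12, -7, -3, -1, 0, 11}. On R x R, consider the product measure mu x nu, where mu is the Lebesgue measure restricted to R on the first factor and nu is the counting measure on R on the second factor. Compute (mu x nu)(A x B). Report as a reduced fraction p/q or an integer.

For a measurable rectangle A x B, the product measure satisfies
  (mu x nu)(A x B) = mu(A) * nu(B).
  mu(A) = 4.
  nu(B) = 6.
  (mu x nu)(A x B) = 4 * 6 = 24.

24


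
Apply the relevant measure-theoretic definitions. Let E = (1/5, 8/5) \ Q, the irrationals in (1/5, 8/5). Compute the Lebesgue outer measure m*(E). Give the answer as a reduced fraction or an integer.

The interval I = (1/5, 8/5) has m(I) = 8/5 - 1/5 = 7/5 (endpoints are measure-zero, so open/closed/half-open agree). Write I = (I cap Q) u (I \ Q). The rationals in I are countable, so m*(I cap Q) = 0 (cover each rational by intervals whose total length is arbitrarily small). By countable subadditivity m*(I) <= m*(I cap Q) + m*(I \ Q), hence m*(I \ Q) >= m(I) = 7/5. The reverse inequality m*(I \ Q) <= m*(I) = 7/5 is trivial since (I \ Q) is a subset of I. Therefore m*(I \ Q) = 7/5.

7/5


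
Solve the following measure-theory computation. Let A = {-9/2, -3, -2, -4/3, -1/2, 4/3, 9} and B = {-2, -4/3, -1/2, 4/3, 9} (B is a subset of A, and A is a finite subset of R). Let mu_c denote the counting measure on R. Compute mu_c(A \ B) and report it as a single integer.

Counting measure assigns mu_c(E) = |E| (number of elements) when E is finite. For B subset A, A \ B is the set of elements of A not in B, so |A \ B| = |A| - |B|.
|A| = 7, |B| = 5, so mu_c(A \ B) = 7 - 5 = 2.

2


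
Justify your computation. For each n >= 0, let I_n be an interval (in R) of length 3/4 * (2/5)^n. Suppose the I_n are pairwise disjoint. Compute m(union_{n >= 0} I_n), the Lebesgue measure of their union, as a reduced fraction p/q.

By countable additivity of the Lebesgue measure on pairwise disjoint measurable sets,
  m(union_{n >= 0} I_n) = sum_{n >= 0} m(I_n) = sum_{n >= 0} a * r^n,
  with a = 3/4 and r = 2/5.
Since 0 < r = 2/5 < 1, the geometric series converges:
  sum_{n >= 0} a * r^n = a / (1 - r).
  = 3/4 / (1 - 2/5)
  = 3/4 / (3/5)
  = 5/4.

5/4


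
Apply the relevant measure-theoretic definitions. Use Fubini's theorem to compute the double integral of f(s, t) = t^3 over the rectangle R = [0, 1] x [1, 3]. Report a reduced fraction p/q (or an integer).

f(s, t) is a tensor product of a function of s and a function of t, and both factors are bounded continuous (hence Lebesgue integrable) on the rectangle, so Fubini's theorem applies:
  integral_R f d(m x m) = (integral_a1^b1 1 ds) * (integral_a2^b2 t^3 dt).
Inner integral in s: integral_{0}^{1} 1 ds = (1^1 - 0^1)/1
  = 1.
Inner integral in t: integral_{1}^{3} t^3 dt = (3^4 - 1^4)/4
  = 20.
Product: (1) * (20) = 20.

20


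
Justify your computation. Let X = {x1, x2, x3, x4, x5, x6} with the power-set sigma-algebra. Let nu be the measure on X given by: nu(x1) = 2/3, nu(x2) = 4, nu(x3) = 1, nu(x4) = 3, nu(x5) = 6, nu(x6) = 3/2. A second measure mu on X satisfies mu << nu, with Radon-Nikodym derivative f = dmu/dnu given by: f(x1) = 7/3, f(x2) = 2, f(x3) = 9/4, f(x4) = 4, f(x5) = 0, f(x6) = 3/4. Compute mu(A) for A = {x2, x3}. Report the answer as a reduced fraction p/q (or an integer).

By the defining property of the Radon-Nikodym derivative, for every measurable set A,
  mu(A) = integral_A f dnu.
Since nu is a discrete measure concentrated on the atoms of X, the integral over A reduces to the sum
  mu(A) = sum_{x in A} f(x) * nu({x}).
Computing each term:
  x2: f(x2) * nu(x2) = 2 * 4 = 8.
  x3: f(x3) * nu(x3) = 9/4 * 1 = 9/4.
Summing: mu(A) = 8 + 9/4 = 41/4.

41/4


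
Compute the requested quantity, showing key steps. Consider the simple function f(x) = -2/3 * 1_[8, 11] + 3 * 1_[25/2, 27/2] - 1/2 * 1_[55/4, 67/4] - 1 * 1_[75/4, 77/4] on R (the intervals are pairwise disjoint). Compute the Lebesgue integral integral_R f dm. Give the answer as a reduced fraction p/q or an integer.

For a simple function f = sum_i c_i * 1_{A_i} with disjoint A_i,
  integral f dm = sum_i c_i * m(A_i).
Lengths of the A_i:
  m(A_1) = 11 - 8 = 3.
  m(A_2) = 27/2 - 25/2 = 1.
  m(A_3) = 67/4 - 55/4 = 3.
  m(A_4) = 77/4 - 75/4 = 1/2.
Contributions c_i * m(A_i):
  (-2/3) * (3) = -2.
  (3) * (1) = 3.
  (-1/2) * (3) = -3/2.
  (-1) * (1/2) = -1/2.
Total: -2 + 3 - 3/2 - 1/2 = -1.

-1


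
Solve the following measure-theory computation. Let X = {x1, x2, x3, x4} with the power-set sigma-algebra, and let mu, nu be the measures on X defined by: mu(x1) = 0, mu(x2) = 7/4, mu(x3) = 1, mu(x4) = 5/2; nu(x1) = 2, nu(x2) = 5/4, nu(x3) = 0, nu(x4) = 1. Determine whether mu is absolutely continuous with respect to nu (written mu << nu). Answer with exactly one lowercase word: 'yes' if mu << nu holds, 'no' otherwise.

mu << nu means: every nu-null measurable set is also mu-null; equivalently, for every atom x, if nu({x}) = 0 then mu({x}) = 0.
Checking each atom:
  x1: nu = 2 > 0 -> no constraint.
  x2: nu = 5/4 > 0 -> no constraint.
  x3: nu = 0, mu = 1 > 0 -> violates mu << nu.
  x4: nu = 1 > 0 -> no constraint.
The atom(s) x3 violate the condition (nu = 0 but mu > 0). Therefore mu is NOT absolutely continuous w.r.t. nu.

no


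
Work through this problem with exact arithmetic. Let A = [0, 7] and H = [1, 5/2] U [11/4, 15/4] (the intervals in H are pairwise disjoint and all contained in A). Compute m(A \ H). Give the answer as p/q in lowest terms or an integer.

The ambient interval has length m(A) = 7 - 0 = 7.
Since the holes are disjoint and sit inside A, by finite additivity
  m(H) = sum_i (b_i - a_i), and m(A \ H) = m(A) - m(H).
Computing the hole measures:
  m(H_1) = 5/2 - 1 = 3/2.
  m(H_2) = 15/4 - 11/4 = 1.
Summed: m(H) = 3/2 + 1 = 5/2.
So m(A \ H) = 7 - 5/2 = 9/2.

9/2


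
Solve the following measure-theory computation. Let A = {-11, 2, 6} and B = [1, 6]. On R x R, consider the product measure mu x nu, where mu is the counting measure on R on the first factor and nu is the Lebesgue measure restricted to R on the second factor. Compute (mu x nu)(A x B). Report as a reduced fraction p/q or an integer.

For a measurable rectangle A x B, the product measure satisfies
  (mu x nu)(A x B) = mu(A) * nu(B).
  mu(A) = 3.
  nu(B) = 5.
  (mu x nu)(A x B) = 3 * 5 = 15.

15


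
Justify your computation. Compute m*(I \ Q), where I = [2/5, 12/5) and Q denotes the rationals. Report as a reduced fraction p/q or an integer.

The interval I = [2/5, 12/5) has m(I) = 12/5 - 2/5 = 2 (endpoints are measure-zero, so open/closed/half-open agree). Write I = (I cap Q) u (I \ Q). The rationals in I are countable, so m*(I cap Q) = 0 (cover each rational by intervals whose total length is arbitrarily small). By countable subadditivity m*(I) <= m*(I cap Q) + m*(I \ Q), hence m*(I \ Q) >= m(I) = 2. The reverse inequality m*(I \ Q) <= m*(I) = 2 is trivial since (I \ Q) is a subset of I. Therefore m*(I \ Q) = 2.

2


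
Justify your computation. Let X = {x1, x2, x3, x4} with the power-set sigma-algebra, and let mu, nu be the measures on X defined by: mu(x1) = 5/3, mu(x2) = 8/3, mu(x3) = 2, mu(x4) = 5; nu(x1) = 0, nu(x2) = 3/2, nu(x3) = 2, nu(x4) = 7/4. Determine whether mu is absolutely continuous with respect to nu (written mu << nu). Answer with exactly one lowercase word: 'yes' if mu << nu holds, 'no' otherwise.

mu << nu means: every nu-null measurable set is also mu-null; equivalently, for every atom x, if nu({x}) = 0 then mu({x}) = 0.
Checking each atom:
  x1: nu = 0, mu = 5/3 > 0 -> violates mu << nu.
  x2: nu = 3/2 > 0 -> no constraint.
  x3: nu = 2 > 0 -> no constraint.
  x4: nu = 7/4 > 0 -> no constraint.
The atom(s) x1 violate the condition (nu = 0 but mu > 0). Therefore mu is NOT absolutely continuous w.r.t. nu.

no


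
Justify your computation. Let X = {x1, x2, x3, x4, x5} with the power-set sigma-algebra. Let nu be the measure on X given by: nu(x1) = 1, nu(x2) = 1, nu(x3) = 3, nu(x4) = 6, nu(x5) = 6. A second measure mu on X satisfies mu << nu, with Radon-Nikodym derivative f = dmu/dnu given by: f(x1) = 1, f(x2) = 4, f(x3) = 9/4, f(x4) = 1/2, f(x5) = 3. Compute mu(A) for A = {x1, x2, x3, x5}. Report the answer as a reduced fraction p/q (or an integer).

By the defining property of the Radon-Nikodym derivative, for every measurable set A,
  mu(A) = integral_A f dnu.
Since nu is a discrete measure concentrated on the atoms of X, the integral over A reduces to the sum
  mu(A) = sum_{x in A} f(x) * nu({x}).
Computing each term:
  x1: f(x1) * nu(x1) = 1 * 1 = 1.
  x2: f(x2) * nu(x2) = 4 * 1 = 4.
  x3: f(x3) * nu(x3) = 9/4 * 3 = 27/4.
  x5: f(x5) * nu(x5) = 3 * 6 = 18.
Summing: mu(A) = 1 + 4 + 27/4 + 18 = 119/4.

119/4


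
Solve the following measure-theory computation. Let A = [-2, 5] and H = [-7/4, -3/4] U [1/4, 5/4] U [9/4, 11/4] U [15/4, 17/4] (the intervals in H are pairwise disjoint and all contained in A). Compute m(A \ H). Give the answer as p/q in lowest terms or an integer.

The ambient interval has length m(A) = 5 - (-2) = 7.
Since the holes are disjoint and sit inside A, by finite additivity
  m(H) = sum_i (b_i - a_i), and m(A \ H) = m(A) - m(H).
Computing the hole measures:
  m(H_1) = -3/4 - (-7/4) = 1.
  m(H_2) = 5/4 - 1/4 = 1.
  m(H_3) = 11/4 - 9/4 = 1/2.
  m(H_4) = 17/4 - 15/4 = 1/2.
Summed: m(H) = 1 + 1 + 1/2 + 1/2 = 3.
So m(A \ H) = 7 - 3 = 4.

4


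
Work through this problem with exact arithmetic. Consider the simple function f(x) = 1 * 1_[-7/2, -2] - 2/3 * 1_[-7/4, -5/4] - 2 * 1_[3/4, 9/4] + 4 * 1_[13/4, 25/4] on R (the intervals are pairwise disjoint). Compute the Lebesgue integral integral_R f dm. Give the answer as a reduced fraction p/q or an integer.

For a simple function f = sum_i c_i * 1_{A_i} with disjoint A_i,
  integral f dm = sum_i c_i * m(A_i).
Lengths of the A_i:
  m(A_1) = -2 - (-7/2) = 3/2.
  m(A_2) = -5/4 - (-7/4) = 1/2.
  m(A_3) = 9/4 - 3/4 = 3/2.
  m(A_4) = 25/4 - 13/4 = 3.
Contributions c_i * m(A_i):
  (1) * (3/2) = 3/2.
  (-2/3) * (1/2) = -1/3.
  (-2) * (3/2) = -3.
  (4) * (3) = 12.
Total: 3/2 - 1/3 - 3 + 12 = 61/6.

61/6


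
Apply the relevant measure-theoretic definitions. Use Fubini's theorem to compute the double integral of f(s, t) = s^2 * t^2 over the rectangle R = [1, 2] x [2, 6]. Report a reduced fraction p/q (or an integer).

f(s, t) is a tensor product of a function of s and a function of t, and both factors are bounded continuous (hence Lebesgue integrable) on the rectangle, so Fubini's theorem applies:
  integral_R f d(m x m) = (integral_a1^b1 s^2 ds) * (integral_a2^b2 t^2 dt).
Inner integral in s: integral_{1}^{2} s^2 ds = (2^3 - 1^3)/3
  = 7/3.
Inner integral in t: integral_{2}^{6} t^2 dt = (6^3 - 2^3)/3
  = 208/3.
Product: (7/3) * (208/3) = 1456/9.

1456/9


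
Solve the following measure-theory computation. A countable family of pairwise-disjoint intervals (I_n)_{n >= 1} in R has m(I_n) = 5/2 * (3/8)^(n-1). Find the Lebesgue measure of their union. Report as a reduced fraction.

By countable additivity of the Lebesgue measure on pairwise disjoint measurable sets,
  m(union_{n >= 1} I_n) = sum_{n >= 1} m(I_n) = sum_{n >= 1} a * r^(n-1),
  with a = 5/2 and r = 3/8.
Since 0 < r = 3/8 < 1, the geometric series converges:
  sum_{n >= 1} a * r^(n-1) = a / (1 - r).
  = 5/2 / (1 - 3/8)
  = 5/2 / (5/8)
  = 4.

4
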